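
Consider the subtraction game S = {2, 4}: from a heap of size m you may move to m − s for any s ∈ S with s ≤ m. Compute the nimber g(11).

Compute g(0), g(1), … for moves {2, 4}:
k:     0  1  2  3  4  5  6  7  8  9 10 11
g(k):  0  0  1  1  2  2  0  0  1  1  2  2
So g(11) = 2.

2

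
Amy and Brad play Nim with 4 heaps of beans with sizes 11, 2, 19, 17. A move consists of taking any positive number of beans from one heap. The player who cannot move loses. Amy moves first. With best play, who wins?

Nim-sum: 11 ^ 2 ^ 19 ^ 17 = 11.
The nim-sum is 11 ≠ 0, so this is an N-position: the player to move can win; Amy has a winning move.

Amy wins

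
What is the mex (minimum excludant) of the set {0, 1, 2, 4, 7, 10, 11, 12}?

3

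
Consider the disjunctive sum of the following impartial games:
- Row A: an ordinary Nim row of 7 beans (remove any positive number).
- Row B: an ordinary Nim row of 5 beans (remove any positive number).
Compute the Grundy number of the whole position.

2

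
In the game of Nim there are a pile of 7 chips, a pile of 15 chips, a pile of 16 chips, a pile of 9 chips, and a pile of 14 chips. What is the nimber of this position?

Compute the nim-sum pairwise:
7 XOR 15 = 8
8 XOR 16 = 24
24 XOR 9 = 17
17 XOR 14 = 31

31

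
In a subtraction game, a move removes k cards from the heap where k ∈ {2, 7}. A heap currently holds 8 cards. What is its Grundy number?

Grundy values for subtraction set {2, 7}:
g(0) = mex{} = 0
g(1) = mex{} = 0
g(2) = mex{0} = 1
g(3) = mex{0} = 1
g(4) = mex{1} = 0
g(5) = mex{1} = 0
g(6) = mex{0} = 1
g(7) = mex{0} = 1
g(8) = mex{0,1} = 2
So g(8) = 2.

2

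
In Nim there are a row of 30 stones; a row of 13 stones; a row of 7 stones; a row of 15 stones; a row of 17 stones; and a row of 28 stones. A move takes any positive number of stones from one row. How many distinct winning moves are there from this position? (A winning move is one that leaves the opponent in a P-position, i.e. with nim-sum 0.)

Compute the nim-sum pairwise:
30 ⊕ 13 = 19
19 ⊕ 7 = 20
20 ⊕ 15 = 27
27 ⊕ 17 = 10
10 ⊕ 28 = 22
The overall nim-sum is X = 22. A row of size p has a winning move iff p XOR X < p (reduce it to p XOR X).
  30: 30 XOR 22 = 8 < 30 — winning move (to 8).
  13: 13 XOR 22 = 27 ≥ 13 — no move.
  7: 7 XOR 22 = 17 ≥ 7 — no move.
  15: 15 XOR 22 = 25 ≥ 15 — no move.
  17: 17 XOR 22 = 7 < 17 — winning move (to 7).
  28: 28 XOR 22 = 10 < 28 — winning move (to 10).
That gives 3 winning moves.

3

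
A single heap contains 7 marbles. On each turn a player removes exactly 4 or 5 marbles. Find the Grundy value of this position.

Build the Grundy sequence with g(k) = mex{g(k−s) : s ∈ {4, 5}, s ≤ k}:
k:     0  1  2  3  4  5  6  7
g(k):  0  0  0  0  1  1  1  1
So g(7) = 1.

1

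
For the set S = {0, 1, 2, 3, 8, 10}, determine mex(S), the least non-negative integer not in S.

The values 0, 1, 2, 3 are all present; 4 is the first non-negative integer missing from the set.

4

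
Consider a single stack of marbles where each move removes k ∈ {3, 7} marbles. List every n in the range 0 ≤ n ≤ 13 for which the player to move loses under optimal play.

0, 1, 2, 6, 10, 11, 12

Build the Grundy sequence with g(k) = mex{g(k−s) : s ∈ {3, 7}, s ≤ k}:
k:     0  1  2  3  4  5  6  7  8  9 10 11 12 13
g(k):  0  0  0  1  1  1  0  2  2  1  0  0  0  1
The P-positions (g = 0) in 0..13 are 0, 1, 2, 6, 10, 11, 12.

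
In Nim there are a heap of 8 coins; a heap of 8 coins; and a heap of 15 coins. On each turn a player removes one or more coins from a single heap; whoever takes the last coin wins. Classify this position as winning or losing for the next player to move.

Compute the nim-sum pairwise:
8 ⊕ 8 = 0
0 ⊕ 15 = 15
The nim-sum is 15 ≠ 0, so this is an N-position: the player to move can win.

Winning position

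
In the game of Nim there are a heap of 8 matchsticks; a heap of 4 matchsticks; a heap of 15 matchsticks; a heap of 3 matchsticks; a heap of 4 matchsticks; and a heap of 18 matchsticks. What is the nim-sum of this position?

22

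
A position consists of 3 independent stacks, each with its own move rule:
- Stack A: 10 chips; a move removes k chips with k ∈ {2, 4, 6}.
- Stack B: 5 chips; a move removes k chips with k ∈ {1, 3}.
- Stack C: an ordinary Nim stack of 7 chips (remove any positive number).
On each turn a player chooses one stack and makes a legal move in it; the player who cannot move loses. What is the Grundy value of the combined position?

7

Grundy values for stack A (subtraction set {2, 4, 6}):
k:     0  1  2  3  4  5  6  7  8  9 10
g(k):  0  0  1  1  2  2  3  3  0  0  1
So g(10) = 1.
Grundy values for stack B (subtraction set {1, 3}):
k:     0  1  2  3  4  5
g(k):  0  1  0  1  0  1
So g(5) = 1.
Stack C is a plain Nim stack of size 7, so its Grundy value is 7.
By the Sprague-Grundy theorem, the Grundy value of a sum of independent games is the XOR of the component values.
Combined value = 1 ⊕ 1 ⊕ 7 = 7.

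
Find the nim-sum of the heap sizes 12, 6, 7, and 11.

Bitwise XOR of the heap sizes:
  1100  (12)
  0110  (6)
  0111  (7)
  1011  (11)
  ----
  0110  (6)

6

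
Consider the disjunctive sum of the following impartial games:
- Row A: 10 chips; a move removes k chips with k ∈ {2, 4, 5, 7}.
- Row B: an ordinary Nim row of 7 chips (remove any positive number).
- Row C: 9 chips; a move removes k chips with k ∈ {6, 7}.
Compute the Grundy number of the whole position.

6

For row A, compute g(0), g(1), … with moves {2, 4, 5, 7}:
g(0) = mex{} = 0
g(1) = mex{} = 0
g(2) = mex{0} = 1
g(3) = mex{0} = 1
g(4) = mex{0,1} = 2
g(5) = mex{0,1} = 2
g(6) = mex{0,1,2} = 3
g(7) = mex{0,1,2} = 3
g(8) = mex{0,1,2,3} = 4
g(9) = mex{1,2,3} = 0
g(10) = mex{1,2,3,4} = 0
So g(10) = 0.
Row B is a plain Nim row of size 7, so its Grundy value is 7.
Grundy values for row C (subtraction set {6, 7}):
k:     0  1  2  3  4  5  6  7  8  9
g(k):  0  0  0  0  0  0  1  1  1  1
So g(9) = 1.
The value of a disjunctive sum is the nim-sum of the parts.
Combined value = 0 XOR 7 XOR 1 = 6.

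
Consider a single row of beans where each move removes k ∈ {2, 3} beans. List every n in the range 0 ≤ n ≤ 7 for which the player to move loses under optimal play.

Compute g(0), g(1), … for moves {2, 3}:
g(0) = mex{} = 0
g(1) = mex{} = 0
g(2) = mex{0} = 1
g(3) = mex{0} = 1
g(4) = mex{0,1} = 2
g(5) = mex{1} = 0
g(6) = mex{1,2} = 0
g(7) = mex{0,2} = 1
The P-positions (g = 0) in 0..7 are 0, 1, 5, 6.

0, 1, 5, 6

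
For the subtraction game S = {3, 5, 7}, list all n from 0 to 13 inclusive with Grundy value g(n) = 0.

Compute g(0), g(1), … for moves {3, 5, 7}:
g(0) = mex{} = 0
g(1) = mex{} = 0
g(2) = mex{} = 0
g(3) = mex{0} = 1
g(4) = mex{0} = 1
g(5) = mex{0} = 1
g(6) = mex{0,1} = 2
g(7) = mex{0,1} = 2
g(8) = mex{0,1} = 2
g(9) = mex{0,1,2} = 3
g(10) = mex{1,2} = 0
g(11) = mex{1,2} = 0
g(12) = mex{1,2,3} = 0
g(13) = mex{0,2} = 1
The P-positions (g = 0) in 0..13 are 0, 1, 2, 10, 11, 12.

0, 1, 2, 10, 11, 12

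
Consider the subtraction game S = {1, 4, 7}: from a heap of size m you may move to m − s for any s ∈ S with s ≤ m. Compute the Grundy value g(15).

2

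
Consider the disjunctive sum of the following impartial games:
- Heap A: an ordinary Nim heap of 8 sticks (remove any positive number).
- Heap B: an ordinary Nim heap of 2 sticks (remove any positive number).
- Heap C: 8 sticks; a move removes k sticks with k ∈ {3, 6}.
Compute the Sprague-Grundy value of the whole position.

Heap A is a plain Nim heap of size 8, so its Grundy value is 8.
Heap B is a plain Nim heap of size 2, so its Grundy value is 2.
For heap C, compute g(0), g(1), … with moves {3, 6}:
k:     0  1  2  3  4  5  6  7  8
g(k):  0  0  0  1  1  1  2  2  2
So g(8) = 2.
The value of a disjunctive sum is the nim-sum of the parts.
Combined value = 8 XOR 2 XOR 2 = 8.

8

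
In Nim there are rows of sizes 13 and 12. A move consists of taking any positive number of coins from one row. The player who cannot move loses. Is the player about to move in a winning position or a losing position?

Winning position

In binary:
  1101  (13)
  1100  (12)
  ----
  0001  (1)
The nim-sum is 1 ≠ 0, so this is an N-position: the player to move can win.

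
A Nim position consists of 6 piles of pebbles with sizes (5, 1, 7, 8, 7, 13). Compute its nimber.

1

In binary:
  0101  (5)
  0001  (1)
  0111  (7)
  1000  (8)
  0111  (7)
  1101  (13)
  ----
  0001  (1)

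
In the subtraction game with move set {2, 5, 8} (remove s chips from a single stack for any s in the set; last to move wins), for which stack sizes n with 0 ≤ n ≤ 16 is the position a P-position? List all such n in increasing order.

0, 1, 4, 7, 10, 11, 14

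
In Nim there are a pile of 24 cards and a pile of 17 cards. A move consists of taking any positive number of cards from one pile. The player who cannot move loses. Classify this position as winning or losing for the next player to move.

Winning position

Compute the nim-sum pairwise:
24 ^ 17 = 9
The nim-sum is 9 ≠ 0, so this is an N-position: the player to move can win.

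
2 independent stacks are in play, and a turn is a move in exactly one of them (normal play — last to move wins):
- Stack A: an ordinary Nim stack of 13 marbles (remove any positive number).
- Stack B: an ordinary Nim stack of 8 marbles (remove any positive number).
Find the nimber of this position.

5

Stack A is a plain Nim stack of size 13, so its Grundy value is 13.
Stack B is a plain Nim stack of size 8, so its Grundy value is 8.
The value of a disjunctive sum is the nim-sum of the parts.
Combined value = 13 ⊕ 8 = 5.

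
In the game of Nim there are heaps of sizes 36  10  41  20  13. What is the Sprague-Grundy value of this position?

30

Write each in binary and XOR column by column:
  100100  (36)
  001010  (10)
  101001  (41)
  010100  (20)
  001101  (13)
  ------
  011110  (30)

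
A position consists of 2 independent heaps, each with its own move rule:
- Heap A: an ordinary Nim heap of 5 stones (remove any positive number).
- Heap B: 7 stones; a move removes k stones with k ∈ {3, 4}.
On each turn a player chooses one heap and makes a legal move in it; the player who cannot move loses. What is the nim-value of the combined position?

Heap A is a plain Nim heap of size 5, so its Grundy value is 5.
For heap B, compute g(0), g(1), … with moves {3, 4}:
g(0) = mex{} = 0
g(1) = mex{} = 0
g(2) = mex{} = 0
g(3) = mex{0} = 1
g(4) = mex{0} = 1
g(5) = mex{0} = 1
g(6) = mex{0,1} = 2
g(7) = mex{1} = 0
So g(7) = 0.
By the Sprague-Grundy theorem, the Grundy value of a sum of independent games is the XOR of the component values.
Combined value = 5 XOR 0 = 5.

5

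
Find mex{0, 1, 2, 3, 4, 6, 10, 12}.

The values 0, 1, 2, 3, 4 are all present; 5 is the first non-negative integer missing from the set.

5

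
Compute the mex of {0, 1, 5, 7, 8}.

2

The values 0, 1 are all present; 2 is the first non-negative integer missing from the set.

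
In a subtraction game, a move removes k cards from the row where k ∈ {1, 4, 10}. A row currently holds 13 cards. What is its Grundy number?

0

Grundy values for subtraction set {1, 4, 10}:
g(0) = mex{} = 0
g(1) = mex{0} = 1
g(2) = mex{1} = 0
g(3) = mex{0} = 1
g(4) = mex{0,1} = 2
g(5) = mex{1,2} = 0
g(6) = mex{0} = 1
g(7) = mex{1} = 0
g(8) = mex{0,2} = 1
g(9) = mex{0,1} = 2
g(10) = mex{0,1,2} = 3
g(11) = mex{0,1,3} = 2
g(12) = mex{0,1,2} = 3
g(13) = mex{1,2,3} = 0
So g(13) = 0.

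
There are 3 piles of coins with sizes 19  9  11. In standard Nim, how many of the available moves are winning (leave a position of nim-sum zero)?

1

Nim-sum: 19 ⊕ 9 ⊕ 11 = 17.
The overall nim-sum is X = 17. A pile of size p has a winning move iff p XOR X < p (reduce it to p XOR X).
  19: 19 XOR 17 = 2 < 19 — winning move (to 2).
  9: 9 XOR 17 = 24 ≥ 9 — no move.
  11: 11 XOR 17 = 26 ≥ 11 — no move.
That gives 1 winning move.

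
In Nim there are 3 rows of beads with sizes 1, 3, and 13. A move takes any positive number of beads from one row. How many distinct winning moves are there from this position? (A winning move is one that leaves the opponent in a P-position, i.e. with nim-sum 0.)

Compute the nim-sum pairwise:
1 ⊕ 3 = 2
2 ⊕ 13 = 15
The overall nim-sum is X = 15. A row of size p has a winning move iff p XOR X < p (reduce it to p XOR X).
  1: 1 XOR 15 = 14 ≥ 1 — no move.
  3: 3 XOR 15 = 12 ≥ 3 — no move.
  13: 13 XOR 15 = 2 < 13 — winning move (to 2).
That gives 1 winning move.

1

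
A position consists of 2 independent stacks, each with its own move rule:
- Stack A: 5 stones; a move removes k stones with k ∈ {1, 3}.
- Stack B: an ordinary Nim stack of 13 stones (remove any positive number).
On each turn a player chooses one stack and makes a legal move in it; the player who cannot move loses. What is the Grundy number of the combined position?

Build the Grundy sequence for stack A with g(k) = mex{g(k−s) : s ∈ {1, 3}, s ≤ k}:
g(0) = mex{} = 0
g(1) = mex{0} = 1
g(2) = mex{1} = 0
g(3) = mex{0} = 1
g(4) = mex{1} = 0
g(5) = mex{0} = 1
So g(5) = 1.
Stack B is a plain Nim stack of size 13, so its Grundy value is 13.
By the Sprague-Grundy theorem, the Grundy value of a sum of independent games is the XOR of the component values.
Combined value = 1 ⊕ 13 = 12.

12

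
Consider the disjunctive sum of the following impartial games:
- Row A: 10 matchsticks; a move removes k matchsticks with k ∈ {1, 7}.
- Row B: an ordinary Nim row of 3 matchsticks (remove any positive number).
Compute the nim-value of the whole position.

Grundy values for row A (subtraction set {1, 7}):
k:     0  1  2  3  4  5  6  7  8  9 10
g(k):  0  1  0  1  0  1  0  1  0  1  0
So g(10) = 0.
Row B is a plain Nim row of size 3, so its Grundy value is 3.
The value of a disjunctive sum is the nim-sum of the parts.
Combined value = 0 ⊕ 3 = 3.

3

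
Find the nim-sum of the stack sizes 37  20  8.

57

In binary:
  100101  (37)
  010100  (20)
  001000  (8)
  ------
  111001  (57)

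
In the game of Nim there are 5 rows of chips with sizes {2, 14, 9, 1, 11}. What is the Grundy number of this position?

15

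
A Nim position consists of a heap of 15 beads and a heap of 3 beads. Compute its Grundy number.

12

Nim-sum: 15 ⊕ 3 = 12.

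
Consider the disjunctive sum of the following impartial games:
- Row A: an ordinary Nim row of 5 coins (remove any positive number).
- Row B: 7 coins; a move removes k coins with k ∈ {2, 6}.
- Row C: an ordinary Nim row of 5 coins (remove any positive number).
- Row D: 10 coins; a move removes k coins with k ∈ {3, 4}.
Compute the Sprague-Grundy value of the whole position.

0

Row A is a plain Nim row of size 5, so its Grundy value is 5.
Grundy values for row B (subtraction set {2, 6}):
g(0) = mex{} = 0
g(1) = mex{} = 0
g(2) = mex{0} = 1
g(3) = mex{0} = 1
g(4) = mex{1} = 0
g(5) = mex{1} = 0
g(6) = mex{0} = 1
g(7) = mex{0} = 1
So g(7) = 1.
Row C is a plain Nim row of size 5, so its Grundy value is 5.
Grundy values for row D (subtraction set {3, 4}):
k:     0  1  2  3  4  5  6  7  8  9 10
g(k):  0  0  0  1  1  1  2  0  0  0  1
So g(10) = 1.
The value of a disjunctive sum is the nim-sum of the parts.
Combined value = 5 ⊕ 1 ⊕ 5 ⊕ 1 = 0.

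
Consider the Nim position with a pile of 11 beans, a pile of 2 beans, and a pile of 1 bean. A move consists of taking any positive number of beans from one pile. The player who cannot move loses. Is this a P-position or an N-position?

N-position

Nim-sum: 11 XOR 2 XOR 1 = 8.
The nim-sum is 8 ≠ 0, so this is an N-position: the player to move can win.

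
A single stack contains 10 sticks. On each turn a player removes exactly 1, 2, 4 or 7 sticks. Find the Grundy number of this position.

1

Build the Grundy sequence with g(k) = mex{g(k−s) : s ∈ {1, 2, 4, 7}, s ≤ k}:
k:     0  1  2  3  4  5  6  7  8  9 10
g(k):  0  1  2  0  1  2  0  1  2  0  1
So g(10) = 1.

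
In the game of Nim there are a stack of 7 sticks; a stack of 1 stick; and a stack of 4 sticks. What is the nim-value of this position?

2

Bitwise XOR of the heap sizes:
  111  (7)
  001  (1)
  100  (4)
  ---
  010  (2)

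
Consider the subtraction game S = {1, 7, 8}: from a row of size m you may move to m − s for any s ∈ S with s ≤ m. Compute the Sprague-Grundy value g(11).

Build the Grundy sequence with g(k) = mex{g(k−s) : s ∈ {1, 7, 8}, s ≤ k}:
k:     0  1  2  3  4  5  6  7  8  9 10 11
g(k):  0  1  0  1  0  1  0  1  2  3  2  3
So g(11) = 3.

3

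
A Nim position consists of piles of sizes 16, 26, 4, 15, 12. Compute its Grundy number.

13

Compute the nim-sum pairwise:
16 XOR 26 = 10
10 XOR 4 = 14
14 XOR 15 = 1
1 XOR 12 = 13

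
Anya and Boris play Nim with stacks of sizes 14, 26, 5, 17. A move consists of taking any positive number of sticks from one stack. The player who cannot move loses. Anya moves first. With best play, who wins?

Boris wins

Compute the nim-sum pairwise:
14 ⊕ 26 = 20
20 ⊕ 5 = 17
17 ⊕ 17 = 0
The nim-sum is 0, so this is a P-position: the player to move is in a losing position under optimal play; Anya is about to move from it and so loses — Boris wins.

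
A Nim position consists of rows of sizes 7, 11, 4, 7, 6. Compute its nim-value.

9

Nim-sum: 7 XOR 11 XOR 4 XOR 7 XOR 6 = 9.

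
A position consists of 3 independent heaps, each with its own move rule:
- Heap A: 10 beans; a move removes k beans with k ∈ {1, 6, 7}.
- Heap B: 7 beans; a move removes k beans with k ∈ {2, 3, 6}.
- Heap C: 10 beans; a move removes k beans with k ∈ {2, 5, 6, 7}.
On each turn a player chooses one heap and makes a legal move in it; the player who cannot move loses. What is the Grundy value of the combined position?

0

Grundy values for heap A (subtraction set {1, 6, 7}):
g(0) = mex{} = 0
g(1) = mex{0} = 1
g(2) = mex{1} = 0
g(3) = mex{0} = 1
g(4) = mex{1} = 0
g(5) = mex{0} = 1
g(6) = mex{0,1} = 2
g(7) = mex{0,1,2} = 3
g(8) = mex{0,1,3} = 2
g(9) = mex{0,1,2} = 3
g(10) = mex{0,1,3} = 2
So g(10) = 2.
Build the Grundy sequence for heap B with g(k) = mex{g(k−s) : s ∈ {2, 3, 6}, s ≤ k}:
k:     0  1  2  3  4  5  6  7
g(k):  0  0  1  1  2  0  3  1
So g(7) = 1.
For heap C, compute g(0), g(1), … with moves {2, 5, 6, 7}:
k:     0  1  2  3  4  5  6  7  8  9 10
g(k):  0  0  1  1  0  2  1  3  2  2  3
So g(10) = 3.
By the Sprague-Grundy theorem, the Grundy value of a sum of independent games is the XOR of the component values.
Combined value = 2 ⊕ 1 ⊕ 3 = 0.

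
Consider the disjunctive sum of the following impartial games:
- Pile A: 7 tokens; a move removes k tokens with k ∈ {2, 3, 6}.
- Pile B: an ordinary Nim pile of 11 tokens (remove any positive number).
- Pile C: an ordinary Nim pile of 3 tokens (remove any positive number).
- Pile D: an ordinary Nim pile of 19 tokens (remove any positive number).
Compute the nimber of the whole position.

26

Grundy values for pile A (subtraction set {2, 3, 6}):
g(0) = mex{} = 0
g(1) = mex{} = 0
g(2) = mex{0} = 1
g(3) = mex{0} = 1
g(4) = mex{0,1} = 2
g(5) = mex{1} = 0
g(6) = mex{0,1,2} = 3
g(7) = mex{0,2} = 1
So g(7) = 1.
Pile B is a plain Nim pile of size 11, so its Grundy value is 11.
Pile C is a plain Nim pile of size 3, so its Grundy value is 3.
Pile D is a plain Nim pile of size 19, so its Grundy value is 19.
By the Sprague-Grundy theorem, the Grundy value of a sum of independent games is the XOR of the component values.
Combined value = 1 XOR 11 XOR 3 XOR 19 = 26.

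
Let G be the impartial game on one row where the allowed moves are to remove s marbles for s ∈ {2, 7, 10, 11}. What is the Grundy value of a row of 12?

2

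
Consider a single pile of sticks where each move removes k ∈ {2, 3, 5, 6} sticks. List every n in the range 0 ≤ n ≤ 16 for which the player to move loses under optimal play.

Build the Grundy sequence with g(k) = mex{g(k−s) : s ∈ {2, 3, 5, 6}, s ≤ k}:
k:     0  1  2  3  4  5  6  7  8  9 10 11 12 13 14 15 16
g(k):  0  0  1  1  2  2  3  3  0  0  1  1  2  2  3  3  0
The P-positions (g = 0) in 0..16 are 0, 1, 8, 9, 16.

0, 1, 8, 9, 16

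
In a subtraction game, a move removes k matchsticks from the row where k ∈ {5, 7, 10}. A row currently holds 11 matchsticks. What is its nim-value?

Build the Grundy sequence with g(k) = mex{g(k−s) : s ∈ {5, 7, 10}, s ≤ k}:
k:     0  1  2  3  4  5  6  7  8  9 10 11
g(k):  0  0  0  0  0  1  1  1  1  1  2  2
So g(11) = 2.

2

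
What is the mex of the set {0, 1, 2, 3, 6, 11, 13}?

The values 0, 1, 2, 3 are all present; 4 is the first non-negative integer missing from the set.

4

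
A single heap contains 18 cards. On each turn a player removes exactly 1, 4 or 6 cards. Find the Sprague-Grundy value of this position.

1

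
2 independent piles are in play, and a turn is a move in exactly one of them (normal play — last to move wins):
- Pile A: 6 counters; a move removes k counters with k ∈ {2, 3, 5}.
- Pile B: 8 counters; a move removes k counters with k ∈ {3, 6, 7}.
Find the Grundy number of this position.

Grundy values for pile A (subtraction set {2, 3, 5}):
k:     0  1  2  3  4  5  6
g(k):  0  0  1  1  2  2  3
So g(6) = 3.
Grundy values for pile B (subtraction set {3, 6, 7}):
g(0) = mex{} = 0
g(1) = mex{} = 0
g(2) = mex{} = 0
g(3) = mex{0} = 1
g(4) = mex{0} = 1
g(5) = mex{0} = 1
g(6) = mex{0,1} = 2
g(7) = mex{0,1} = 2
g(8) = mex{0,1} = 2
So g(8) = 2.
The value of a disjunctive sum is the nim-sum of the parts.
Combined value = 3 XOR 2 = 1.

1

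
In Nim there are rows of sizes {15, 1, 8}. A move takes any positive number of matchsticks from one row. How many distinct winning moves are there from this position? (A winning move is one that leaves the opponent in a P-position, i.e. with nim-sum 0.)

Nim-sum: 15 XOR 1 XOR 8 = 6.
The overall nim-sum is X = 6. A row of size p has a winning move iff p XOR X < p (reduce it to p XOR X).
  15: 15 XOR 6 = 9 < 15 — winning move (to 9).
  1: 1 XOR 6 = 7 ≥ 1 — no move.
  8: 8 XOR 6 = 14 ≥ 8 — no move.
That gives 1 winning move.

1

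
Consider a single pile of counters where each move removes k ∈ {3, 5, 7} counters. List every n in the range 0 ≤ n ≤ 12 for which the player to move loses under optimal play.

0, 1, 2, 10, 11, 12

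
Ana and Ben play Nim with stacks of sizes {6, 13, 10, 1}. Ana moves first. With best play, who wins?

Nim-sum: 6 ⊕ 13 ⊕ 10 ⊕ 1 = 0.
The nim-sum is 0, so this is a P-position: the player to move is in a losing position under optimal play; Ana is about to move from it and so loses — Ben wins.

Ben wins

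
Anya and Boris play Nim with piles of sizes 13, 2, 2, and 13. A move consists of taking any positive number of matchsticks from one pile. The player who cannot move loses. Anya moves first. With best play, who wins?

Boris wins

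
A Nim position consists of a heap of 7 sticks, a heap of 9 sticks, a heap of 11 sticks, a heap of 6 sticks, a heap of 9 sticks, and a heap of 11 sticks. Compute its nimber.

1

Nim-sum: 7 XOR 9 XOR 11 XOR 6 XOR 9 XOR 11 = 1.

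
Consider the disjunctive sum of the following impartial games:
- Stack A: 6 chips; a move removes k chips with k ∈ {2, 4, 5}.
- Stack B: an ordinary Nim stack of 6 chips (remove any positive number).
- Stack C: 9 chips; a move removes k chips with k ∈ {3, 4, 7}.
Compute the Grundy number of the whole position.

For stack A, compute g(0), g(1), … with moves {2, 4, 5}:
k:     0  1  2  3  4  5  6
g(k):  0  0  1  1  2  2  3
So g(6) = 3.
Stack B is a plain Nim stack of size 6, so its Grundy value is 6.
Grundy values for stack C (subtraction set {3, 4, 7}):
k:     0  1  2  3  4  5  6  7  8  9
g(k):  0  0  0  1  1  1  2  2  2  3
So g(9) = 3.
The value of a disjunctive sum is the nim-sum of the parts.
Combined value = 3 XOR 6 XOR 3 = 6.

6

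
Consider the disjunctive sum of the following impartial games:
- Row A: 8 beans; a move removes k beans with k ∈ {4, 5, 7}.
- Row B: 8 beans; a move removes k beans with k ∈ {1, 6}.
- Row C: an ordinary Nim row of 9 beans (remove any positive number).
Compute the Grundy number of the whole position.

10

Grundy values for row A (subtraction set {4, 5, 7}):
k:     0  1  2  3  4  5  6  7  8
g(k):  0  0  0  0  1  1  1  1  2
So g(8) = 2.
Grundy values for row B (subtraction set {1, 6}):
k:     0  1  2  3  4  5  6  7  8
g(k):  0  1  0  1  0  1  2  0  1
So g(8) = 1.
Row C is a plain Nim row of size 9, so its Grundy value is 9.
The value of a disjunctive sum is the nim-sum of the parts.
Combined value = 2 ⊕ 1 ⊕ 9 = 10.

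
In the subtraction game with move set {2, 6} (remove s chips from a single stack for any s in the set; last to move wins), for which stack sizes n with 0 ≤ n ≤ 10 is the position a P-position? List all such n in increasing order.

0, 1, 4, 5, 8, 9

Compute g(0), g(1), … for moves {2, 6}:
k:     0  1  2  3  4  5  6  7  8  9 10
g(k):  0  0  1  1  0  0  1  1  0  0  1
The P-positions (g = 0) in 0..10 are 0, 1, 4, 5, 8, 9.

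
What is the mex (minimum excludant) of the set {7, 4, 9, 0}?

0 is in the set but 1 is not, so the mex is 1.

1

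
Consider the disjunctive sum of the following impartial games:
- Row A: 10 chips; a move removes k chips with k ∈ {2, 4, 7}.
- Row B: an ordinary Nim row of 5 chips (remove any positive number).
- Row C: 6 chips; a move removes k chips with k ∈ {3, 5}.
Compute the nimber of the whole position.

5

Build the Grundy sequence for row A with g(k) = mex{g(k−s) : s ∈ {2, 4, 7}, s ≤ k}:
g(0) = mex{} = 0
g(1) = mex{} = 0
g(2) = mex{0} = 1
g(3) = mex{0} = 1
g(4) = mex{0,1} = 2
g(5) = mex{0,1} = 2
g(6) = mex{1,2} = 0
g(7) = mex{0,1,2} = 3
g(8) = mex{0,2} = 1
g(9) = mex{1,2,3} = 0
g(10) = mex{0,1} = 2
So g(10) = 2.
Row B is a plain Nim row of size 5, so its Grundy value is 5.
Build the Grundy sequence for row C with g(k) = mex{g(k−s) : s ∈ {3, 5}, s ≤ k}:
k:     0  1  2  3  4  5  6
g(k):  0  0  0  1  1  1  2
So g(6) = 2.
By the Sprague-Grundy theorem, the Grundy value of a sum of independent games is the XOR of the component values.
Combined value = 2 ⊕ 5 ⊕ 2 = 5.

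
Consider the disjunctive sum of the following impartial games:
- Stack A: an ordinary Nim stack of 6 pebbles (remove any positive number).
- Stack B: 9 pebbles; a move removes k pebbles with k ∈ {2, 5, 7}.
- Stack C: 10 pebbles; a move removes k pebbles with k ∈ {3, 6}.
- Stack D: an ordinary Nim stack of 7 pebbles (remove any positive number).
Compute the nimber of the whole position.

Stack A is a plain Nim stack of size 6, so its Grundy value is 6.
Build the Grundy sequence for stack B with g(k) = mex{g(k−s) : s ∈ {2, 5, 7}, s ≤ k}:
k:     0  1  2  3  4  5  6  7  8  9
g(k):  0  0  1  1  0  2  1  3  2  2
So g(9) = 2.
Grundy values for stack C (subtraction set {3, 6}):
g(0) = mex{} = 0
g(1) = mex{} = 0
g(2) = mex{} = 0
g(3) = mex{0} = 1
g(4) = mex{0} = 1
g(5) = mex{0} = 1
g(6) = mex{0,1} = 2
g(7) = mex{0,1} = 2
g(8) = mex{0,1} = 2
g(9) = mex{1,2} = 0
g(10) = mex{1,2} = 0
So g(10) = 0.
Stack D is a plain Nim stack of size 7, so its Grundy value is 7.
The value of a disjunctive sum is the nim-sum of the parts.
Combined value = 6 ⊕ 2 ⊕ 0 ⊕ 7 = 3.

3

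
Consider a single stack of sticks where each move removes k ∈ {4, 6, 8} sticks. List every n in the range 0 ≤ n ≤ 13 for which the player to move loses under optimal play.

0, 1, 2, 3, 12, 13

Compute g(0), g(1), … for moves {4, 6, 8}:
g(0) = mex{} = 0
g(1) = mex{} = 0
g(2) = mex{} = 0
g(3) = mex{} = 0
g(4) = mex{0} = 1
g(5) = mex{0} = 1
g(6) = mex{0} = 1
g(7) = mex{0} = 1
g(8) = mex{0,1} = 2
g(9) = mex{0,1} = 2
g(10) = mex{0,1} = 2
g(11) = mex{0,1} = 2
g(12) = mex{1,2} = 0
g(13) = mex{1,2} = 0
The P-positions (g = 0) in 0..13 are 0, 1, 2, 3, 12, 13.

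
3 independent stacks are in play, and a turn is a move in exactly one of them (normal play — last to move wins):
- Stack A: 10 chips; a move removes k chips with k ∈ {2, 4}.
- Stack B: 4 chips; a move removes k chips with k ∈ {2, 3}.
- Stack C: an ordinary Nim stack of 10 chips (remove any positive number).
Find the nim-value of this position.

10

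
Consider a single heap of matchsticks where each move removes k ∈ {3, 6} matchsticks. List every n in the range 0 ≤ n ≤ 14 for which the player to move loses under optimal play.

0, 1, 2, 9, 10, 11

Compute g(0), g(1), … for moves {3, 6}:
g(0) = mex{} = 0
g(1) = mex{} = 0
g(2) = mex{} = 0
g(3) = mex{0} = 1
g(4) = mex{0} = 1
g(5) = mex{0} = 1
g(6) = mex{0,1} = 2
g(7) = mex{0,1} = 2
g(8) = mex{0,1} = 2
g(9) = mex{1,2} = 0
g(10) = mex{1,2} = 0
g(11) = mex{1,2} = 0
g(12) = mex{0,2} = 1
g(13) = mex{0,2} = 1
g(14) = mex{0,2} = 1
The P-positions (g = 0) in 0..14 are 0, 1, 2, 9, 10, 11.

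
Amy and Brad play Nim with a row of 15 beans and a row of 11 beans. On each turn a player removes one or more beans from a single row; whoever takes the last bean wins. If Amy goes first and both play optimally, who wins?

Nim-sum: 15 XOR 11 = 4.
The nim-sum is 4 ≠ 0, so this is an N-position: the player to move can win; Amy has a winning move.

Amy wins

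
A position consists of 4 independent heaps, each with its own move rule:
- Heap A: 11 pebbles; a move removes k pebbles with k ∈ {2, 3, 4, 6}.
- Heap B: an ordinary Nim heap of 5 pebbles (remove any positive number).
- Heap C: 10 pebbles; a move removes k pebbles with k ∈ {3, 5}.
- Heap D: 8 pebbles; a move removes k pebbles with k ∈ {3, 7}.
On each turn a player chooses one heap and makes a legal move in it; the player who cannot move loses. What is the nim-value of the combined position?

Grundy values for heap A (subtraction set {2, 3, 4, 6}):
k:     0  1  2  3  4  5  6  7  8  9 10 11
g(k):  0  0  1  1  2  2  3  3  0  0  1  1
So g(11) = 1.
Heap B is a plain Nim heap of size 5, so its Grundy value is 5.
Grundy values for heap C (subtraction set {3, 5}):
g(0) = mex{} = 0
g(1) = mex{} = 0
g(2) = mex{} = 0
g(3) = mex{0} = 1
g(4) = mex{0} = 1
g(5) = mex{0} = 1
g(6) = mex{0,1} = 2
g(7) = mex{0,1} = 2
g(8) = mex{1} = 0
g(9) = mex{1,2} = 0
g(10) = mex{1,2} = 0
So g(10) = 0.
For heap D, compute g(0), g(1), … with moves {3, 7}:
k:     0  1  2  3  4  5  6  7  8
g(k):  0  0  0  1  1  1  0  2  2
So g(8) = 2.
The value of a disjunctive sum is the nim-sum of the parts.
Combined value = 1 ⊕ 5 ⊕ 0 ⊕ 2 = 6.

6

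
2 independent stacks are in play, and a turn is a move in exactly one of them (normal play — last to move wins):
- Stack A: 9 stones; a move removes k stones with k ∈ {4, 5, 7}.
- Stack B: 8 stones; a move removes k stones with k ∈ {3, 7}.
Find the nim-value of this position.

For stack A, compute g(0), g(1), … with moves {4, 5, 7}:
g(0) = mex{} = 0
g(1) = mex{} = 0
g(2) = mex{} = 0
g(3) = mex{} = 0
g(4) = mex{0} = 1
g(5) = mex{0} = 1
g(6) = mex{0} = 1
g(7) = mex{0} = 1
g(8) = mex{0,1} = 2
g(9) = mex{0,1} = 2
So g(9) = 2.
Grundy values for stack B (subtraction set {3, 7}):
k:     0  1  2  3  4  5  6  7  8
g(k):  0  0  0  1  1  1  0  2  2
So g(8) = 2.
By the Sprague-Grundy theorem, the Grundy value of a sum of independent games is the XOR of the component values.
Combined value = 2 ⊕ 2 = 0.

0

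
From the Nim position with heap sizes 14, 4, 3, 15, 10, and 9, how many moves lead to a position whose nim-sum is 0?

Compute the nim-sum pairwise:
14 XOR 4 = 10
10 XOR 3 = 9
9 XOR 15 = 6
6 XOR 10 = 12
12 XOR 9 = 5
The overall nim-sum is X = 5. A heap of size p has a winning move iff p XOR X < p (reduce it to p XOR X).
  14: 14 XOR 5 = 11 < 14 — winning move (to 11).
  4: 4 XOR 5 = 1 < 4 — winning move (to 1).
  3: 3 XOR 5 = 6 ≥ 3 — no move.
  15: 15 XOR 5 = 10 < 15 — winning move (to 10).
  10: 10 XOR 5 = 15 ≥ 10 — no move.
  9: 9 XOR 5 = 12 ≥ 9 — no move.
That gives 3 winning moves.

3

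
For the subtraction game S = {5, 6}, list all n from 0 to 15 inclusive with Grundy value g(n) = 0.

0, 1, 2, 3, 4, 11, 12, 13, 14, 15

Grundy values for subtraction set {5, 6}:
k:     0  1  2  3  4  5  6  7  8  9 10 11 12 13 14 15
g(k):  0  0  0  0  0  1  1  1  1  1  2  0  0  0  0  0
The P-positions (g = 0) in 0..15 are 0, 1, 2, 3, 4, 11, 12, 13, 14, 15.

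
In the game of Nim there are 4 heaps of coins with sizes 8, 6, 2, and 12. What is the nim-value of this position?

0

Bitwise XOR of the heap sizes:
  1000  (8)
  0110  (6)
  0010  (2)
  1100  (12)
  ----
  0000  (0)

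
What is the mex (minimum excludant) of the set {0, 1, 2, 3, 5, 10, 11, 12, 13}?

4

The values 0, 1, 2, 3 are all present; 4 is the first non-negative integer missing from the set.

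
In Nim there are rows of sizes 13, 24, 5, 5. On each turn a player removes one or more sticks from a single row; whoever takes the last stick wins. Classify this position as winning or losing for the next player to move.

Winning position

Nim-sum: 13 ⊕ 24 ⊕ 5 ⊕ 5 = 21.
The nim-sum is 21 ≠ 0, so this is an N-position: the player to move can win.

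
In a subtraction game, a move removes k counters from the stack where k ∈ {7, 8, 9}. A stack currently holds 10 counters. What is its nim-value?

1

Build the Grundy sequence with g(k) = mex{g(k−s) : s ∈ {7, 8, 9}, s ≤ k}:
k:     0  1  2  3  4  5  6  7  8  9 10
g(k):  0  0  0  0  0  0  0  1  1  1  1
So g(10) = 1.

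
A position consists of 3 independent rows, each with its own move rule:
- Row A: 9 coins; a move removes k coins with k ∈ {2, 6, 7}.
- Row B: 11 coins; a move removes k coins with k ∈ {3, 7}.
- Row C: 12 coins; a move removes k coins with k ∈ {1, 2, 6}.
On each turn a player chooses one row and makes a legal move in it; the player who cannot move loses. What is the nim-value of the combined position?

2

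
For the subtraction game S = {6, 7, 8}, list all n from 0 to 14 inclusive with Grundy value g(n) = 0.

Compute g(0), g(1), … for moves {6, 7, 8}:
g(0) = mex{} = 0
g(1) = mex{} = 0
g(2) = mex{} = 0
g(3) = mex{} = 0
g(4) = mex{} = 0
g(5) = mex{} = 0
g(6) = mex{0} = 1
g(7) = mex{0} = 1
g(8) = mex{0} = 1
g(9) = mex{0} = 1
g(10) = mex{0} = 1
g(11) = mex{0} = 1
g(12) = mex{0,1} = 2
g(13) = mex{0,1} = 2
g(14) = mex{1} = 0
The P-positions (g = 0) in 0..14 are 0, 1, 2, 3, 4, 5, 14.

0, 1, 2, 3, 4, 5, 14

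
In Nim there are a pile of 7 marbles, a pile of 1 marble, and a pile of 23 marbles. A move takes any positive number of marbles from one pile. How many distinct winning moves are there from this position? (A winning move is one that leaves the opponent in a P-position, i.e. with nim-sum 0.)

1

Compute the nim-sum pairwise:
7 XOR 1 = 6
6 XOR 23 = 17
The overall nim-sum is X = 17. A pile of size p has a winning move iff p XOR X < p (reduce it to p XOR X).
  7: 7 XOR 17 = 22 ≥ 7 — no move.
  1: 1 XOR 17 = 16 ≥ 1 — no move.
  23: 23 XOR 17 = 6 < 23 — winning move (to 6).
That gives 1 winning move.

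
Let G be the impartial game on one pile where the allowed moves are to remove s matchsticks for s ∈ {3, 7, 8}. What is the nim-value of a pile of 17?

Build the Grundy sequence with g(k) = mex{g(k−s) : s ∈ {3, 7, 8}, s ≤ k}:
k:     0  1  2  3  4  5  6  7  8  9 10 11 12 13 14 15 16 17
g(k):  0  0  0  1  1  1  0  2  2  1  3  0  0  2  1  1  0  0
So g(17) = 0.

0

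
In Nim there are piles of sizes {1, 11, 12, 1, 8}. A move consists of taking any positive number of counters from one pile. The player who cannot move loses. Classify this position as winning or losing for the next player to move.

Winning position

Nim-sum: 1 ⊕ 11 ⊕ 12 ⊕ 1 ⊕ 8 = 15.
The nim-sum is 15 ≠ 0, so this is an N-position: the player to move can win.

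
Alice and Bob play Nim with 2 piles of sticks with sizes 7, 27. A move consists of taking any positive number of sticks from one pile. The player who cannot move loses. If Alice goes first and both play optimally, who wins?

Alice wins

Compute the nim-sum pairwise:
7 ^ 27 = 28
The nim-sum is 28 ≠ 0, so this is an N-position: the player to move can win; Alice has a winning move.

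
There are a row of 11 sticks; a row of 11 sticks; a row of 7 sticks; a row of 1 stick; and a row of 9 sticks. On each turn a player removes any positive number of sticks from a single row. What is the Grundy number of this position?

Nim-sum: 11 ^ 11 ^ 7 ^ 1 ^ 9 = 15.

15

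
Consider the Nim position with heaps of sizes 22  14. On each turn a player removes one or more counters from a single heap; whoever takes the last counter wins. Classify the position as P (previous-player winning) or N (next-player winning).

Bitwise XOR of the heap sizes:
  10110  (22)
  01110  (14)
  -----
  11000  (24)
The nim-sum is 24 ≠ 0, so this is an N-position: the player to move can win.

N-position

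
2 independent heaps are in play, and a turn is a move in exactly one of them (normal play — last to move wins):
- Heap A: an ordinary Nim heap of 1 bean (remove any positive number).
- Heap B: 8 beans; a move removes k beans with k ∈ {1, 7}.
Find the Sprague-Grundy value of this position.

1

Heap A is a plain Nim heap of size 1, so its Grundy value is 1.
For heap B, compute g(0), g(1), … with moves {1, 7}:
g(0) = mex{} = 0
g(1) = mex{0} = 1
g(2) = mex{1} = 0
g(3) = mex{0} = 1
g(4) = mex{1} = 0
g(5) = mex{0} = 1
g(6) = mex{1} = 0
g(7) = mex{0} = 1
g(8) = mex{1} = 0
So g(8) = 0.
By the Sprague-Grundy theorem, the Grundy value of a sum of independent games is the XOR of the component values.
Combined value = 1 ⊕ 0 = 1.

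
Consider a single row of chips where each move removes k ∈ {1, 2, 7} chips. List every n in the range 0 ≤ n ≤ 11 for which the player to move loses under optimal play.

0, 3, 6, 9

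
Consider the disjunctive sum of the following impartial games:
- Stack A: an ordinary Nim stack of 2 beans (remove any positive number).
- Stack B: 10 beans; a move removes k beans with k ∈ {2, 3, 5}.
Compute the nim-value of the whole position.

3

Stack A is a plain Nim stack of size 2, so its Grundy value is 2.
Grundy values for stack B (subtraction set {2, 3, 5}):
g(0) = mex{} = 0
g(1) = mex{} = 0
g(2) = mex{0} = 1
g(3) = mex{0} = 1
g(4) = mex{0,1} = 2
g(5) = mex{0,1} = 2
g(6) = mex{0,1,2} = 3
g(7) = mex{1,2} = 0
g(8) = mex{1,2,3} = 0
g(9) = mex{0,2,3} = 1
g(10) = mex{0,2} = 1
So g(10) = 1.
By the Sprague-Grundy theorem, the Grundy value of a sum of independent games is the XOR of the component values.
Combined value = 2 ⊕ 1 = 3.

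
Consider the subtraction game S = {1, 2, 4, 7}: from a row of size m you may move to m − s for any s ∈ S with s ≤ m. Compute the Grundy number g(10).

1

Compute g(0), g(1), … for moves {1, 2, 4, 7}:
g(0) = mex{} = 0
g(1) = mex{0} = 1
g(2) = mex{0,1} = 2
g(3) = mex{1,2} = 0
g(4) = mex{0,2} = 1
g(5) = mex{0,1} = 2
g(6) = mex{1,2} = 0
g(7) = mex{0,2} = 1
g(8) = mex{0,1} = 2
g(9) = mex{1,2} = 0
g(10) = mex{0,2} = 1
So g(10) = 1.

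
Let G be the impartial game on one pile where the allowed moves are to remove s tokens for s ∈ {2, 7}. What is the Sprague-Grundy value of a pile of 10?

0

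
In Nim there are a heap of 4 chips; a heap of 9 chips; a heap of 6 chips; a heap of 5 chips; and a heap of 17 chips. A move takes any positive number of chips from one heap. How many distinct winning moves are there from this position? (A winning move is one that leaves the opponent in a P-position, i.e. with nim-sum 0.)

1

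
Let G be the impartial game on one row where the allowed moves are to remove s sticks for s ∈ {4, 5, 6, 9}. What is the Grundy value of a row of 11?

Compute g(0), g(1), … for moves {4, 5, 6, 9}:
k:     0  1  2  3  4  5  6  7  8  9 10 11
g(k):  0  0  0  0  1  1  1  1  2  2  2  2
So g(11) = 2.

2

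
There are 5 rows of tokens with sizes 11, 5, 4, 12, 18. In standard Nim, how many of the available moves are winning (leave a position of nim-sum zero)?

Write each in binary and XOR column by column:
  01011  (11)
  00101  (5)
  00100  (4)
  01100  (12)
  10010  (18)
  -----
  10100  (20)
The overall nim-sum is X = 20. A row of size p has a winning move iff p XOR X < p (reduce it to p XOR X).
  11: 11 XOR 20 = 31 ≥ 11 — no move.
  5: 5 XOR 20 = 17 ≥ 5 — no move.
  4: 4 XOR 20 = 16 ≥ 4 — no move.
  12: 12 XOR 20 = 24 ≥ 12 — no move.
  18: 18 XOR 20 = 6 < 18 — winning move (to 6).
That gives 1 winning move.

1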